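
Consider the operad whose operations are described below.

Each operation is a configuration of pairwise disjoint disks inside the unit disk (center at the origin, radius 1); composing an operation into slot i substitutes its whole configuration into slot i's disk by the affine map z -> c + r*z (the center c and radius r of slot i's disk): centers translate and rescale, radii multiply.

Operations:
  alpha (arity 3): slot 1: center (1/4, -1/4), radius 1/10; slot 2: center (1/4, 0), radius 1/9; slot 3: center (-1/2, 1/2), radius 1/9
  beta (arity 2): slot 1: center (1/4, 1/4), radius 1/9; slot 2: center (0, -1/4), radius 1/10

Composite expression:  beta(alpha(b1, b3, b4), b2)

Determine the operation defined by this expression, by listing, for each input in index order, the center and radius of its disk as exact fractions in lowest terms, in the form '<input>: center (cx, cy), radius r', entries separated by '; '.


b1: center (5/18, 2/9), radius 1/90; b2: center (0, -1/4), radius 1/10; b3: center (5/18, 1/4), radius 1/81; b4: center (7/36, 11/36), radius 1/81

Nesting under beta composes maps z -> c + r*z down each b-path.
input b1: composing its 2 substitution steps yields center (5/18, 2/9), radius 1/90
input b3: composing its 2 substitution steps yields center (5/18, 1/4), radius 1/81
input b4: composing its 2 substitution steps yields center (7/36, 11/36), radius 1/81
input b2: composing its 1 substitution step yields center (0, -1/4), radius 1/10


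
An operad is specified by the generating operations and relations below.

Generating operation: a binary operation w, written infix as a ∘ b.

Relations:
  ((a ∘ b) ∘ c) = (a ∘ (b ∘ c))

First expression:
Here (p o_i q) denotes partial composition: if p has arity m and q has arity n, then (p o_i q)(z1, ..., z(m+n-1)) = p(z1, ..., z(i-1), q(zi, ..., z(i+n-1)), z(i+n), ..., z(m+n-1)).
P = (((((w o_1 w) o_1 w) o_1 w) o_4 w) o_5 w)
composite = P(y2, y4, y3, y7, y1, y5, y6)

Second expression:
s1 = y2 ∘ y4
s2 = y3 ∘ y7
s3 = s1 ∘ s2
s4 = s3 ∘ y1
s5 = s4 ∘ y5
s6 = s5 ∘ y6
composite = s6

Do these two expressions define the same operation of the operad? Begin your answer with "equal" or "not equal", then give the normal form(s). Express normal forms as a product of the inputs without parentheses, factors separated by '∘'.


equal; the common form is y2 ∘ y4 ∘ y3 ∘ y7 ∘ y1 ∘ y5 ∘ y6

The first expression reduces to y2 ∘ y4 ∘ y3 ∘ y7 ∘ y1 ∘ y5 ∘ y6
The second expression reduces to y2 ∘ y4 ∘ y3 ∘ y7 ∘ y1 ∘ y5 ∘ y6
Identical normal forms: equal.


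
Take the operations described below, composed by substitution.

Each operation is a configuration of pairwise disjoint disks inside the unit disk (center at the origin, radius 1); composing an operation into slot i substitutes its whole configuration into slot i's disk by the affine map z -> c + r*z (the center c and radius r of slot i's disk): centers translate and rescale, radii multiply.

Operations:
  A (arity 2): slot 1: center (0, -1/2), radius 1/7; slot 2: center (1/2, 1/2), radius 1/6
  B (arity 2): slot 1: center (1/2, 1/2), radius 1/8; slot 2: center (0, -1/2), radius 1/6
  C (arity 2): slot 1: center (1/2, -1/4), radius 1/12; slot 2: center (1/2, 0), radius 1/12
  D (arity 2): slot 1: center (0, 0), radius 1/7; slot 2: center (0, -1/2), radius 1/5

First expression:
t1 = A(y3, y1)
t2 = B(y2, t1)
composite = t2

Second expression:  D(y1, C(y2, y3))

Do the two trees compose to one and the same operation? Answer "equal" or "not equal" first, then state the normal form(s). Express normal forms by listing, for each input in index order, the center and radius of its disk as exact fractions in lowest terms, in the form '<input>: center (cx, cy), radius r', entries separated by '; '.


Normal form of the first expression: y1: center (1/12, -5/12), radius 1/36; y2: center (1/2, 1/2), radius 1/8; y3: center (0, -7/12), radius 1/42
Normal form of the second expression: y1: center (0, 0), radius 1/7; y2: center (1/10, -11/20), radius 1/60; y3: center (1/10, -1/2), radius 1/60
The normal forms differ: not equal.

not equal — first y1: center (1/12, -5/12), radius 1/36; y2: center (1/2, 1/2), radius 1/8; y3: center (0, -7/12), radius 1/42, second y1: center (0, 0), radius 1/7; y2: center (1/10, -11/20), radius 1/60; y3: center (1/10, -1/2), radius 1/60


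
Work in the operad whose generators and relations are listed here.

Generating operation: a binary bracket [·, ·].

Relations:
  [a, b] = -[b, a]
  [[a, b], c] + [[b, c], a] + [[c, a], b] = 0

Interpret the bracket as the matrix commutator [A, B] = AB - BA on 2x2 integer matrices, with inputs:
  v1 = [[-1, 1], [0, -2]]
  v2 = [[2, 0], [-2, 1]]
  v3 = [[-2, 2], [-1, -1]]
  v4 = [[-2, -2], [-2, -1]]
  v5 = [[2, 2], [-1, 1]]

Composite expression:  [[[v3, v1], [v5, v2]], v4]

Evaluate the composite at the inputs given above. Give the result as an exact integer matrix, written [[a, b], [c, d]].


[[68, -8], [-26, -68]]


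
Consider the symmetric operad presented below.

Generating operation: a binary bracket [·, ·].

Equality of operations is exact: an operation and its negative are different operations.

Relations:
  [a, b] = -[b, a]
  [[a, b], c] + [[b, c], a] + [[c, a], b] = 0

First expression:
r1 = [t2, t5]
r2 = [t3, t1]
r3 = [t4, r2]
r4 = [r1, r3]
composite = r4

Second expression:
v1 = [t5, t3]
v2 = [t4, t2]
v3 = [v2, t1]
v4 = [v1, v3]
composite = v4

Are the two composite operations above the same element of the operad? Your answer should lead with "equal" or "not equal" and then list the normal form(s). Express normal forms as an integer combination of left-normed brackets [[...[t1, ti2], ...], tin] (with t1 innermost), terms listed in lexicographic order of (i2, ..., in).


not equal — first -[[[[t1, t3], t4], t2], t5] + [[[[t1, t3], t4], t5], t2], second [[[[t1, t2], t4], t3], t5] - [[[[t1, t2], t4], t5], t3] - [[[[t1, t4], t2], t3], t5] + [[[[t1, t4], t2], t5], t3]


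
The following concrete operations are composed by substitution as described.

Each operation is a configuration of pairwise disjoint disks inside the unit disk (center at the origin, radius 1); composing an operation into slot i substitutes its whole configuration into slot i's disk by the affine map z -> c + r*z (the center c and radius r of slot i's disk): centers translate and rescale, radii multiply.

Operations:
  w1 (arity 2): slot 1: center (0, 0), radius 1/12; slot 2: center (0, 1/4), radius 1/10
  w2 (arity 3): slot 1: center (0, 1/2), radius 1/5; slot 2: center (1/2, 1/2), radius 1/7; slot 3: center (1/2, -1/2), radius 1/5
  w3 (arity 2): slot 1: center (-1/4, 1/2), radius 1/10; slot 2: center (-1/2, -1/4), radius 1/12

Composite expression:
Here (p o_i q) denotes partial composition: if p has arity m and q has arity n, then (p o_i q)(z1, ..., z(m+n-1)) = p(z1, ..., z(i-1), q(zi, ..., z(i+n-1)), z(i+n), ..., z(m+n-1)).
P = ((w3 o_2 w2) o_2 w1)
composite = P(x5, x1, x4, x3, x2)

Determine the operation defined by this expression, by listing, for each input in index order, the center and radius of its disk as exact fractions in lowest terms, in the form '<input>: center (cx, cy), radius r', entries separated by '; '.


x1: center (-1/2, -5/24), radius 1/720; x2: center (-11/24, -7/24), radius 1/60; x3: center (-11/24, -5/24), radius 1/84; x4: center (-1/2, -49/240), radius 1/600; x5: center (-1/4, 1/2), radius 1/10

Affine substitution under w3: radii multiply and x-centers shift.
input x5: composing its 1 substitution step yields center (-1/4, 1/2), radius 1/10
input x1: composing its 3 substitution steps yields center (-1/2, -5/24), radius 1/720
input x4: composing its 3 substitution steps yields center (-1/2, -49/240), radius 1/600
input x3: composing its 2 substitution steps yields center (-11/24, -5/24), radius 1/84
input x2: composing its 2 substitution steps yields center (-11/24, -7/24), radius 1/60


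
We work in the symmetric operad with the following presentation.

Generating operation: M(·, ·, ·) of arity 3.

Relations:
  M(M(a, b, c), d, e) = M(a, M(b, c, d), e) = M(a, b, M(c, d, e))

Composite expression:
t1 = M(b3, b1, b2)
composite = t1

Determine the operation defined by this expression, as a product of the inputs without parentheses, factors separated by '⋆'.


b3 ⋆ b1 ⋆ b2

Every regrouping of M is equal, so read the b-inputs in written order.
M(b3, b1, b2) flattens to b3 ⋆ b1 ⋆ b2


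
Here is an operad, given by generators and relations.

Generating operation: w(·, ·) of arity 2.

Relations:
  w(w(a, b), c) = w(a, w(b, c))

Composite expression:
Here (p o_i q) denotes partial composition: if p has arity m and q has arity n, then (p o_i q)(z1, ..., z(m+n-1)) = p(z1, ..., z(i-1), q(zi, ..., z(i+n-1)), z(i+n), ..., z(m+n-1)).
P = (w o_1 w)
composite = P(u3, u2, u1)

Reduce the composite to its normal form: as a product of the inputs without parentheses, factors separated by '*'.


Every regrouping of w is equal, so read the u-inputs in written order.
w(u3, u2) spells out as u3 * u2
w(w(u3, u2), u1) spells out as u3 * u2 * u1

u3 * u2 * u1


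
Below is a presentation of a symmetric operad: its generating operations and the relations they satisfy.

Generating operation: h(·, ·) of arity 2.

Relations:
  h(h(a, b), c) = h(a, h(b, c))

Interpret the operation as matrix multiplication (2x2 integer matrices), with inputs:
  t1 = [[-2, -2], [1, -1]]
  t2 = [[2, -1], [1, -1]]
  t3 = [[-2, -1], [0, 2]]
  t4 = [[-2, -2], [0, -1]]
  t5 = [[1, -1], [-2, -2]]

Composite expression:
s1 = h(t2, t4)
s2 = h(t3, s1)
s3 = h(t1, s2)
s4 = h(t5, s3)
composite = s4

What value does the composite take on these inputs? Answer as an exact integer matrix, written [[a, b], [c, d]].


h(t2, t4) = [[-4, -3], [-2, -1]]
h(t3, h(t2, t4)) = [[10, 7], [-4, -2]]
h(t1, h(t3, h(t2, t4))) = [[-12, -10], [14, 9]]
h(t5, h(t1, h(t3, h(t2, t4)))) = [[-26, -19], [-4, 2]]

[[-26, -19], [-4, 2]]


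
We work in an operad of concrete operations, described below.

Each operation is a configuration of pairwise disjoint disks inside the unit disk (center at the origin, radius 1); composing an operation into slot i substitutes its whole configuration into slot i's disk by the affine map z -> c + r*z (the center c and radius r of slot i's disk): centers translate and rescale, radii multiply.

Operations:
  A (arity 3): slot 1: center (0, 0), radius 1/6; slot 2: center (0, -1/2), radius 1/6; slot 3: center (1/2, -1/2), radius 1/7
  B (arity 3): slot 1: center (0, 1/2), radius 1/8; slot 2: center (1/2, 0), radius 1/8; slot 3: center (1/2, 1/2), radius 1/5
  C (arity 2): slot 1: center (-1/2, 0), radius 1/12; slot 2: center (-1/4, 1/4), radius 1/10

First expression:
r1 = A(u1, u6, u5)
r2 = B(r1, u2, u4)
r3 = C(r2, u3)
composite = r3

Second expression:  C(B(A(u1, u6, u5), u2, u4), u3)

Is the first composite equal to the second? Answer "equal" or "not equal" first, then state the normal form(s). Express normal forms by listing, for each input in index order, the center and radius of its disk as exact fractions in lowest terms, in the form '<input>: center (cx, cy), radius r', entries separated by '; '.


Normal form of the first expression: u1: center (-1/2, 1/24), radius 1/576; u2: center (-11/24, 0), radius 1/96; u3: center (-1/4, 1/4), radius 1/10; u4: center (-11/24, 1/24), radius 1/60; u5: center (-95/192, 7/192), radius 1/672; u6: center (-1/2, 7/192), radius 1/576
Normal form of the second expression: u1: center (-1/2, 1/24), radius 1/576; u2: center (-11/24, 0), radius 1/96; u3: center (-1/4, 1/4), radius 1/10; u4: center (-11/24, 1/24), radius 1/60; u5: center (-95/192, 7/192), radius 1/672; u6: center (-1/2, 7/192), radius 1/576
Same normal form: equal.

equal — both sides give u1: center (-1/2, 1/24), radius 1/576; u2: center (-11/24, 0), radius 1/96; u3: center (-1/4, 1/4), radius 1/10; u4: center (-11/24, 1/24), radius 1/60; u5: center (-95/192, 7/192), radius 1/672; u6: center (-1/2, 7/192), radius 1/576


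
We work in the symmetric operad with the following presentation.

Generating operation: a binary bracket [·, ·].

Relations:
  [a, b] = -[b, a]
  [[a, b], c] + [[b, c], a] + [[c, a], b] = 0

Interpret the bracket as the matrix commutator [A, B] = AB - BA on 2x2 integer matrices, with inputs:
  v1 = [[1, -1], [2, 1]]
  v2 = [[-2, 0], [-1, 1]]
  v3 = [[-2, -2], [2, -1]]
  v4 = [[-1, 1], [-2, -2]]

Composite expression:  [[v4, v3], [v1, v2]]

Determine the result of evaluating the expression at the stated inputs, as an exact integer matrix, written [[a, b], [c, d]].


[v4, v3] = [[-2, -1], [0, 2]]
[v1, v2] = [[1, -3], [-6, -1]]
[[v4, v3], [v1, v2]] = [[6, 14], [-24, -6]]

[[6, 14], [-24, -6]]


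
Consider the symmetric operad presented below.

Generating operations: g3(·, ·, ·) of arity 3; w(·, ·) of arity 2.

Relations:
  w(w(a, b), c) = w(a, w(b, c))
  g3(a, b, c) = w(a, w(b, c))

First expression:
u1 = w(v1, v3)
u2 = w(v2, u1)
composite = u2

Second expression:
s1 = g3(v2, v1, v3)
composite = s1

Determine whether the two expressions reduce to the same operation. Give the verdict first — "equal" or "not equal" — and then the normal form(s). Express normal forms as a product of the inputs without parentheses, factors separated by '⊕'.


equal — both sides give v2 ⊕ v1 ⊕ v3

Reducing the first expression gives v2 ⊕ v1 ⊕ v3
Reducing the second expression gives v2 ⊕ v1 ⊕ v3
Identical normal forms: equal.


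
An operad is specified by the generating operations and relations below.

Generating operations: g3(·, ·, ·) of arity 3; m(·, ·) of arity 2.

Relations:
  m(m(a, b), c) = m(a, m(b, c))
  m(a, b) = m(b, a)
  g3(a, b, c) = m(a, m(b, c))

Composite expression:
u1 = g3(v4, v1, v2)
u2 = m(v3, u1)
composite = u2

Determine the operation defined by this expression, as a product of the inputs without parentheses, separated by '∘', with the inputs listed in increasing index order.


v1 ∘ v2 ∘ v3 ∘ v4

Any arrangement under m is one operation, so sort the v-inputs.
g3(v4, v1, v2) collapses to v4 ∘ v1 ∘ v2
m(v3, g3(v4, v1, v2)) collapses to v3 ∘ v4 ∘ v1 ∘ v2
reordering the factors by index: v1 ∘ v2 ∘ v3 ∘ v4


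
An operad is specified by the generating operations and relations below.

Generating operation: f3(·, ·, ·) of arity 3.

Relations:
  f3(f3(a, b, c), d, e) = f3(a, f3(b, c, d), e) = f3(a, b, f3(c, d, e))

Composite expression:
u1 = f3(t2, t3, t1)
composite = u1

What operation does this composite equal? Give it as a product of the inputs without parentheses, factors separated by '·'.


t2 · t3 · t1

Under associativity of f3, the answer is the t's in reading order.
f3(t2, t3, t1) collapses to t2 · t3 · t1


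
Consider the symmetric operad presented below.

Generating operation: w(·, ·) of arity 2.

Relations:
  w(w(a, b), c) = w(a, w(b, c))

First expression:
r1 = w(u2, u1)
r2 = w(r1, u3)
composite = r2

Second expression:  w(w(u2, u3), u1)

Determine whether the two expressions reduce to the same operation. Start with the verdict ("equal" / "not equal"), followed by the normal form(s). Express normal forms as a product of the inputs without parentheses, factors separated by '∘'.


Normal form of the first expression: u2 ∘ u1 ∘ u3
Normal form of the second expression: u2 ∘ u3 ∘ u1
They disagree, so not equal.

not equal: they reduce to u2 ∘ u1 ∘ u3 and u2 ∘ u3 ∘ u1


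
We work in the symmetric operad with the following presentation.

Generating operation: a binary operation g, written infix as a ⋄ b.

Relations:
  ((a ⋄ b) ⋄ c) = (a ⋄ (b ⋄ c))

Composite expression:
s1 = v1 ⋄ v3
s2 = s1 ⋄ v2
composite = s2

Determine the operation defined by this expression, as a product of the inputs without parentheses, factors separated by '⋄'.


v1 ⋄ v3 ⋄ v2


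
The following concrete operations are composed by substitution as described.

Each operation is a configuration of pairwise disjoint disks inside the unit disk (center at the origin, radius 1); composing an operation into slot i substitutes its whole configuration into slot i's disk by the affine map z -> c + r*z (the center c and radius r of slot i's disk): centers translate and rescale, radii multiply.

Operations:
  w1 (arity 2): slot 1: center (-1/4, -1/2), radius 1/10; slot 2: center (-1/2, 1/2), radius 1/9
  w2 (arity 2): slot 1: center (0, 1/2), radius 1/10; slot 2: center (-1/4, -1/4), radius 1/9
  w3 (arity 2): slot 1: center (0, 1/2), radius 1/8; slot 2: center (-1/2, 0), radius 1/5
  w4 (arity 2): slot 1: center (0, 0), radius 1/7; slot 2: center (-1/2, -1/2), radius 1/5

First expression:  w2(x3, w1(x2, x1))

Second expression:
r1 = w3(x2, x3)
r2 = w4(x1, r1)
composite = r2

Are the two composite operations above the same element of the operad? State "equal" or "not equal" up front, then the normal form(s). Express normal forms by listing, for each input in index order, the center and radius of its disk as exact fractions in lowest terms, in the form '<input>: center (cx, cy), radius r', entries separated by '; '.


not equal; first: x1: center (-11/36, -7/36), radius 1/81; x2: center (-5/18, -11/36), radius 1/90; x3: center (0, 1/2), radius 1/10; second: x1: center (0, 0), radius 1/7; x2: center (-1/2, -2/5), radius 1/40; x3: center (-3/5, -1/2), radius 1/25

The first expression, normalized: x1: center (-11/36, -7/36), radius 1/81; x2: center (-5/18, -11/36), radius 1/90; x3: center (0, 1/2), radius 1/10
The second expression, normalized: x1: center (0, 0), radius 1/7; x2: center (-1/2, -2/5), radius 1/40; x3: center (-3/5, -1/2), radius 1/25
Different reductions; not equal.


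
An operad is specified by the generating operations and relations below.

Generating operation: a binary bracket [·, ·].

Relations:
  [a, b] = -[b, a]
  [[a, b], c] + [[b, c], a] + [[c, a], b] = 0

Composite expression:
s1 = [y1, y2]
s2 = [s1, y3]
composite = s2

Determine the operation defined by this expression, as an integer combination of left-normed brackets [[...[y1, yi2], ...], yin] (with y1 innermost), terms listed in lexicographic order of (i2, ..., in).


[[y1, y2], y3]


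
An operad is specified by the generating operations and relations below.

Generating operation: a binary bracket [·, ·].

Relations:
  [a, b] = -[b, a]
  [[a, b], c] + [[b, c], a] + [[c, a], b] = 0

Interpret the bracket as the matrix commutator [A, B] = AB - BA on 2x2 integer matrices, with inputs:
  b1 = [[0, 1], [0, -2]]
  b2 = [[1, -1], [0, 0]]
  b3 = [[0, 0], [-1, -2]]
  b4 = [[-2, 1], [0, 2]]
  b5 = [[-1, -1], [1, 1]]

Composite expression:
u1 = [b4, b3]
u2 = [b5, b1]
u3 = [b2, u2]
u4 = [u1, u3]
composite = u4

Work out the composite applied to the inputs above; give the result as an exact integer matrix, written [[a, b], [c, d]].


[b4, b3] = [[-1, -2], [-4, 1]]
[b5, b1] = [[-1, 0], [2, 1]]
[b2, [b5, b1]] = [[-2, -2], [-2, 2]]
[[b4, b3], [b2, [b5, b1]]] = [[-4, -4], [12, 4]]

[[-4, -4], [12, 4]]


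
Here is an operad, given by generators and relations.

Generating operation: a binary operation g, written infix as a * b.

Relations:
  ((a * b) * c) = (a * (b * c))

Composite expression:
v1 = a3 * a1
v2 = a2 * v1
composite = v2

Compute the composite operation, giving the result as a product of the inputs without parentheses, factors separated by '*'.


a2 * a3 * a1

Every regrouping of g is equal, so read the a-inputs in written order.
(a3 * a1) unparenthesizes to a3 * a1
(a2 * (a3 * a1)) unparenthesizes to a2 * a3 * a1


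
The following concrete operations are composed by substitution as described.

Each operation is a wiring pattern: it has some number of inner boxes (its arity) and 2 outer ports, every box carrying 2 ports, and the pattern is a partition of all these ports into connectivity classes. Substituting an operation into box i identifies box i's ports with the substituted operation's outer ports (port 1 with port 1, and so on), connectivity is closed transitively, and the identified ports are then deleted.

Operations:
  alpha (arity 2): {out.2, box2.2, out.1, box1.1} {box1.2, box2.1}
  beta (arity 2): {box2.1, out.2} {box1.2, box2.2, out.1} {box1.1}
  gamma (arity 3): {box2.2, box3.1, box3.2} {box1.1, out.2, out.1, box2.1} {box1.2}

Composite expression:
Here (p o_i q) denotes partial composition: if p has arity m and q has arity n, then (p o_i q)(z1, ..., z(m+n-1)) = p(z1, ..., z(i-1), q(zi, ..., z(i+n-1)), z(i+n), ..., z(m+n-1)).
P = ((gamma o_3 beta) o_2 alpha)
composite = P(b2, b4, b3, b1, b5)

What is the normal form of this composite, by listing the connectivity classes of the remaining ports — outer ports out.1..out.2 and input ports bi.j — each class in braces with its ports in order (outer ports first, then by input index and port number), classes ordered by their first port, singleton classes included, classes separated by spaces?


{out.1, out.2, b1.2, b2.1, b3.2, b4.1, b5.1, b5.2} {b1.1} {b2.2} {b3.1, b4.2}

After gluing at gamma, chains via deleted ports link the b-ports.
composing alpha on (b4, b3), with out.j its own outer ports: {out.1, out.2, b3.2, b4.1} {b3.1, b4.2}
composing beta on (b1, b5), with out.j its own outer ports: {out.1, b1.2, b5.2} {out.2, b5.1} {b1.1}
composing gamma on (b2, b4, b3, b1, b5), with out.j its own outer ports: {out.1, out.2, b1.2, b2.1, b3.2, b4.1, b5.1, b5.2} {b1.1} {b2.2} {b3.1, b4.2}


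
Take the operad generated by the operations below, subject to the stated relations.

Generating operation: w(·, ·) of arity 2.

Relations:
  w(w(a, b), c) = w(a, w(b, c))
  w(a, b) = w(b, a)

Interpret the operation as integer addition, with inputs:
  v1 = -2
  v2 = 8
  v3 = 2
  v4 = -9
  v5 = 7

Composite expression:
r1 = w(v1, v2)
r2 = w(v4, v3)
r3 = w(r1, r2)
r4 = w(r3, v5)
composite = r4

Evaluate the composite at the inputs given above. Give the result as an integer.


6

w(v1, v2) = 6
w(v4, v3) = -7
w(w(v1, v2), w(v4, v3)) = -1
w(w(w(v1, v2), w(v4, v3)), v5) = 6


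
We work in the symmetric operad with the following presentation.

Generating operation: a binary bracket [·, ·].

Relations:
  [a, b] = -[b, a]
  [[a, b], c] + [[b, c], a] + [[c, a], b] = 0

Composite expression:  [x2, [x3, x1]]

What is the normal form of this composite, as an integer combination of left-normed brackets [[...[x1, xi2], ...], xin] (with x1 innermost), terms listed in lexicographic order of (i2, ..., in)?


Antisymmetry and Jacobi reduce to x1-anchored left-normed brackets.
Composite bracket: [x2, [x3, x1]]
Under [a, b] = ab - ba we get 4 signed associative words (2^2 = 4).
The x1-initial words carry the normal form:
  from x1x3x2, sign +1: term +[[x1, x3], x2]

[[x1, x3], x2]


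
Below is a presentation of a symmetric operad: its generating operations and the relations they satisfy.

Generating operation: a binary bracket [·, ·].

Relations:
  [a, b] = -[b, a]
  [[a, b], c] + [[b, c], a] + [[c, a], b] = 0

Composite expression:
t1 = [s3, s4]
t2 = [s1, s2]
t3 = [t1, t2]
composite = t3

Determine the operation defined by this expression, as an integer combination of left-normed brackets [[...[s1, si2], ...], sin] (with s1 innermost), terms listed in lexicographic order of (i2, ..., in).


-[[[s1, s2], s3], s4] + [[[s1, s2], s4], s3]

Expand each bracket as ab - ba; the s1-initial words give the coefficients.
Composite bracket: [[s3, s4], [s1, s2]]
The bracket unfolds into 8 signed words via [a, b] = ab - ba (2^3 = 8).
Keep just the words that open with s1:
  s1s2s3s4 appears with sign -1, giving the term -[[[s1, s2], s3], s4]
  s1s2s4s3 appears with sign +1, giving the term +[[[s1, s2], s4], s3]


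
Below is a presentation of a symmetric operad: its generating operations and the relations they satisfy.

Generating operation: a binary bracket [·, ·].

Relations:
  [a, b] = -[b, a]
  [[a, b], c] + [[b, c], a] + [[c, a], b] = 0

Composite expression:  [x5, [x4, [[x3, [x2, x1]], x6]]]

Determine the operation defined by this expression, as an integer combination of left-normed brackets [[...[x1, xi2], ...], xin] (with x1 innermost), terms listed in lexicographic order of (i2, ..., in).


[[[[[x1, x2], x3], x6], x4], x5]

A multilinear Lie element is pinned by x1-initial words (x1 innermost).
Composite bracket: [x5, [x4, [[x3, [x2, x1]], x6]]]
Expanding via [a, b] = ab - ba: 32 signed words (2^5 = 32).
Words beginning with x1 determine it all:
  sign of x1x2x3x6x4x5 is +1, so it contributes +[[[[[x1, x2], x3], x6], x4], x5]


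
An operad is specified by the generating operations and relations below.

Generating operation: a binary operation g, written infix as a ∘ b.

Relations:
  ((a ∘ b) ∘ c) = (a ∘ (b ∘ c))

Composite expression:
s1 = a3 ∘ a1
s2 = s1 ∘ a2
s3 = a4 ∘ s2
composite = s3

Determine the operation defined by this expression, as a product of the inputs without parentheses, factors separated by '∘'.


a4 ∘ a3 ∘ a1 ∘ a2

All parenthesizations of g agree; list the a-inputs left to right.
(a3 ∘ a1) spells out as a3 ∘ a1
((a3 ∘ a1) ∘ a2) spells out as a3 ∘ a1 ∘ a2
(a4 ∘ ((a3 ∘ a1) ∘ a2)) spells out as a4 ∘ a3 ∘ a1 ∘ a2


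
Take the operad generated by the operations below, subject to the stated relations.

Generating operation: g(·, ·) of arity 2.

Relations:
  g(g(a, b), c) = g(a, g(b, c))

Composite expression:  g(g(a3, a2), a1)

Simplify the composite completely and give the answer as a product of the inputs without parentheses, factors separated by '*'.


a3 * a2 * a1

Key point: g is associative — brackets drop, the a-order remains.
g(a3, a2) flattens to a3 * a2
g(g(a3, a2), a1) flattens to a3 * a2 * a1


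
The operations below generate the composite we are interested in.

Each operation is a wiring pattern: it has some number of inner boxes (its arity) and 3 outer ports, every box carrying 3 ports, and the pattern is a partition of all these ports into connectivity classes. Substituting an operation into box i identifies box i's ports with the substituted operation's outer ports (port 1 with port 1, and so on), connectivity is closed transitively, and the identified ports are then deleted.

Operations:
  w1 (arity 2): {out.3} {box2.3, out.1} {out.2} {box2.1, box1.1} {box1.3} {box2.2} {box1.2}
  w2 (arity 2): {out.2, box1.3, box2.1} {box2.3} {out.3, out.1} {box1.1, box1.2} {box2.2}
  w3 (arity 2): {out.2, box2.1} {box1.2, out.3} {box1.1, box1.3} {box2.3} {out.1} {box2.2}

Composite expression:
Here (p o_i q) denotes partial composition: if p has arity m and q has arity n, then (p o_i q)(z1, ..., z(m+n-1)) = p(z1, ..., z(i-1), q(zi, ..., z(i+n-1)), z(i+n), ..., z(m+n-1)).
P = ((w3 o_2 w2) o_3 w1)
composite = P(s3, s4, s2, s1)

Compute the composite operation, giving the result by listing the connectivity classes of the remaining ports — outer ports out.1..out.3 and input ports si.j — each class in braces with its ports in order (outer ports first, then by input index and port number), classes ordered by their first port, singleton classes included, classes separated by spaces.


Treat the ports identified at w3 as solder joints: merge, then drop.
composing w1 on (s2, s1), with out.j its own outer ports: {out.1, s1.3} {out.2} {out.3} {s1.1, s2.1} {s1.2} {s2.2} {s2.3}
composing w2 on (s4, s2, s1), with out.j its own outer ports: {out.1, out.3} {out.2, s1.3, s4.3} {s1.1, s2.1} {s1.2} {s2.2} {s2.3} {s4.1, s4.2}
composing w3 on (s3, s4, s2, s1), with out.j its own outer ports: {out.1} {out.2} {out.3, s3.2} {s1.1, s2.1} {s1.2} {s1.3, s4.3} {s2.2} {s2.3} {s3.1, s3.3} {s4.1, s4.2}

{out.1} {out.2} {out.3, s3.2} {s1.1, s2.1} {s1.2} {s1.3, s4.3} {s2.2} {s2.3} {s3.1, s3.3} {s4.1, s4.2}


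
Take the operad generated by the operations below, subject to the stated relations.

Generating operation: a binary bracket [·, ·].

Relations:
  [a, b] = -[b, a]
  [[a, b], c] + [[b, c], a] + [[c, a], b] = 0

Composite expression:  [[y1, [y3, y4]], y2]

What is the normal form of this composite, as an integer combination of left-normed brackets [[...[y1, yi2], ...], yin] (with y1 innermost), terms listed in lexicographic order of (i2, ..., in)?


In the tensor algebra, words opening y1 carry the y1-anchored form.
Composite bracket: [[y1, [y3, y4]], y2]
Under [a, b] = ab - ba we get 8 signed associative words (2^3 = 8).
Coefficients come from the y1-initial words:
  from y1y3y4y2, sign +1: term +[[[y1, y3], y4], y2]
  from y1y4y3y2, sign -1: term -[[[y1, y4], y3], y2]

[[[y1, y3], y4], y2] - [[[y1, y4], y3], y2]


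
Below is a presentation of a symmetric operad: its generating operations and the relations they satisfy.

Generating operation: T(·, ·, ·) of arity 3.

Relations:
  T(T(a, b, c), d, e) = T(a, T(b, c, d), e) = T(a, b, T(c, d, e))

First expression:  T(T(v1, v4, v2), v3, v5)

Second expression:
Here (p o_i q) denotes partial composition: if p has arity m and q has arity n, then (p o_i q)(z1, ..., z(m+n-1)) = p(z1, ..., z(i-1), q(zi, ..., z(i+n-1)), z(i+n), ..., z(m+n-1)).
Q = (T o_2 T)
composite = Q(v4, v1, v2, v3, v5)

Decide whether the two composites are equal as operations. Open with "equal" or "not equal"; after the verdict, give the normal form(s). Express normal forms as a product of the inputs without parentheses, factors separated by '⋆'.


not equal; first: v1 ⋆ v4 ⋆ v2 ⋆ v3 ⋆ v5; second: v4 ⋆ v1 ⋆ v2 ⋆ v3 ⋆ v5

The first composite normalizes to v1 ⋆ v4 ⋆ v2 ⋆ v3 ⋆ v5
The second composite normalizes to v4 ⋆ v1 ⋆ v2 ⋆ v3 ⋆ v5
The normal forms differ: not equal.


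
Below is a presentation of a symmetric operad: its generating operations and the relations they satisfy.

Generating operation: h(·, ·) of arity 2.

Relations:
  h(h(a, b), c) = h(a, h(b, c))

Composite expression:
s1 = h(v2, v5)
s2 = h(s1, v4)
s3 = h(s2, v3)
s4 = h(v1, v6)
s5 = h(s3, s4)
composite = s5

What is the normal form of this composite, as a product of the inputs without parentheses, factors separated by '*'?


Associativity of h dissolves the nesting; only the v-input order survives.
h(v2, v5) unparenthesizes to v2 * v5
h(h(v2, v5), v4) unparenthesizes to v2 * v5 * v4
h(h(h(v2, v5), v4), v3) unparenthesizes to v2 * v5 * v4 * v3
h(v1, v6) unparenthesizes to v1 * v6
h(h(h(h(v2, v5), v4), v3), h(v1, v6)) unparenthesizes to v2 * v5 * v4 * v3 * v1 * v6

v2 * v5 * v4 * v3 * v1 * v6


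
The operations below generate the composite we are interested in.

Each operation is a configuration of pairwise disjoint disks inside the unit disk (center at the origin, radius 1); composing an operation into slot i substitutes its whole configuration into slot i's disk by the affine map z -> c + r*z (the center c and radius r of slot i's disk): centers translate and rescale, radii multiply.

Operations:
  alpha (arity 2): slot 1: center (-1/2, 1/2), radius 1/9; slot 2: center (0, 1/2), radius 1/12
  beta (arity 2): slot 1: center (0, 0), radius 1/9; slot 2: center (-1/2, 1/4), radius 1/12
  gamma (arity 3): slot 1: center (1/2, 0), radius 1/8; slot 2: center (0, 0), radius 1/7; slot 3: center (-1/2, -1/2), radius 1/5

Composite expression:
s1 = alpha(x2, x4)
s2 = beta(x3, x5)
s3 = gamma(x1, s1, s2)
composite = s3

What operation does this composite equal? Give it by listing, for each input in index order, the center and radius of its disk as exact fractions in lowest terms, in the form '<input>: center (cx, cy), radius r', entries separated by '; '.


x1: center (1/2, 0), radius 1/8; x2: center (-1/14, 1/14), radius 1/63; x3: center (-1/2, -1/2), radius 1/45; x4: center (0, 1/14), radius 1/84; x5: center (-3/5, -9/20), radius 1/60

Follow each x-input down from gamma: c' goes to c + r*c', radius to r*r'.
x1: after 1 affine step, its disk has center (1/2, 0), radius 1/8
x2: after 2 affine steps, its disk has center (-1/14, 1/14), radius 1/63
x4: after 2 affine steps, its disk has center (0, 1/14), radius 1/84
x3: after 2 affine steps, its disk has center (-1/2, -1/2), radius 1/45
x5: after 2 affine steps, its disk has center (-3/5, -9/20), radius 1/60


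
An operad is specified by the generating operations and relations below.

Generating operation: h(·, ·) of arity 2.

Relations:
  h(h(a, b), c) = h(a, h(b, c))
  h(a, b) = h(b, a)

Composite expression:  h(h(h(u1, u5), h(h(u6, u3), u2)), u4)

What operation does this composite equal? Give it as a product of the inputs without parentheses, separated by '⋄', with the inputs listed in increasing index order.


u1 ⋄ u2 ⋄ u3 ⋄ u4 ⋄ u5 ⋄ u6

Any arrangement under h is one operation, so sort the u-inputs.
h(u1, u5) linearizes to u1 ⋄ u5
h(u6, u3) linearizes to u6 ⋄ u3
h(h(u6, u3), u2) linearizes to u6 ⋄ u3 ⋄ u2
h(h(u1, u5), h(h(u6, u3), u2)) linearizes to u1 ⋄ u5 ⋄ u6 ⋄ u3 ⋄ u2
h(h(h(u1, u5), h(h(u6, u3), u2)), u4) linearizes to u1 ⋄ u5 ⋄ u6 ⋄ u3 ⋄ u2 ⋄ u4
sorting the factors by input index: u1 ⋄ u2 ⋄ u3 ⋄ u4 ⋄ u5 ⋄ u6


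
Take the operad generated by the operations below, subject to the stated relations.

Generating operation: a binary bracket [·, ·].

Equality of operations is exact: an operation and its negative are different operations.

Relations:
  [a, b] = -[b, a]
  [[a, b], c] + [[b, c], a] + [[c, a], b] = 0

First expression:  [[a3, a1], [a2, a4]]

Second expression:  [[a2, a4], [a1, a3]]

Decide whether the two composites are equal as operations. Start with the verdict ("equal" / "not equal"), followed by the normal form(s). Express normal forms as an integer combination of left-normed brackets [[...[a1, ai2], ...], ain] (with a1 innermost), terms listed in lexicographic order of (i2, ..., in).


equal; the common form is -[[[a1, a3], a2], a4] + [[[a1, a3], a4], a2]

In normal form, the first expression is -[[[a1, a3], a2], a4] + [[[a1, a3], a4], a2]
In normal form, the second expression is -[[[a1, a3], a2], a4] + [[[a1, a3], a4], a2]
Identical normal forms: equal.


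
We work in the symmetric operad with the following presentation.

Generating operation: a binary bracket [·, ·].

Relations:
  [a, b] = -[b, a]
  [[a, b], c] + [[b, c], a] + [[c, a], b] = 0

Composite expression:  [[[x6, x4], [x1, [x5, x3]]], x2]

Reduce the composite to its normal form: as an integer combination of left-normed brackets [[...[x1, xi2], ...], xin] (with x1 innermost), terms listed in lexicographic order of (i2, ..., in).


-[[[[[x1, x3], x5], x4], x6], x2] + [[[[[x1, x3], x5], x6], x4], x2] + [[[[[x1, x5], x3], x4], x6], x2] - [[[[[x1, x5], x3], x6], x4], x2]

In the tensor algebra, words opening x1 carry the x1-anchored form.
Composite bracket: [[[x6, x4], [x1, [x5, x3]]], x2]
Full expansion: 32 signed words from ab - ba (2^5 = 32).
Words beginning with x1 determine it all:
  x1x3x5x4x6x2 (sign -1) contributes -[[[[[x1, x3], x5], x4], x6], x2]
  x1x3x5x6x4x2 (sign +1) contributes +[[[[[x1, x3], x5], x6], x4], x2]
  x1x5x3x4x6x2 (sign +1) contributes +[[[[[x1, x5], x3], x4], x6], x2]
  x1x5x3x6x4x2 (sign -1) contributes -[[[[[x1, x5], x3], x6], x4], x2]


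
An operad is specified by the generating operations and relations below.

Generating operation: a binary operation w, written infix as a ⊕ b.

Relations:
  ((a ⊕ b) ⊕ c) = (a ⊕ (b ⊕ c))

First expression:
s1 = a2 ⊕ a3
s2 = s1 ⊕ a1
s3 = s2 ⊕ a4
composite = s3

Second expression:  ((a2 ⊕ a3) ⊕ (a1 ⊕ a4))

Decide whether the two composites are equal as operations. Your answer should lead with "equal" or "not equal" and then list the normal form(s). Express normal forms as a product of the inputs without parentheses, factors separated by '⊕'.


equal: each reduces to a2 ⊕ a3 ⊕ a1 ⊕ a4


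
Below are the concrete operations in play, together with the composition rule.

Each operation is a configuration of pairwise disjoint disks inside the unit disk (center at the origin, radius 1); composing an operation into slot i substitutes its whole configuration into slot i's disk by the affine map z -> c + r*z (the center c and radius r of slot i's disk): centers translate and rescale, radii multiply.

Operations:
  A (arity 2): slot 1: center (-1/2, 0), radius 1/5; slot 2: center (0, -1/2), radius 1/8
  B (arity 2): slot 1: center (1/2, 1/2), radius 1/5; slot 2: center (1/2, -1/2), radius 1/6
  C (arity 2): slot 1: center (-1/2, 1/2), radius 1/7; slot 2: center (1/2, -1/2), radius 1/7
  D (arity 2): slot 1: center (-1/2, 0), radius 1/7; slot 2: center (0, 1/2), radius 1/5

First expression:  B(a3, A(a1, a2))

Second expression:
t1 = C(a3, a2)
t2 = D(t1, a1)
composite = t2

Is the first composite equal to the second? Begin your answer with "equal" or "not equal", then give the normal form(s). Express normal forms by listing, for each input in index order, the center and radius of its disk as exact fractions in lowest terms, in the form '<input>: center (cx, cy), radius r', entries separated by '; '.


The first expression reduces to a1: center (5/12, -1/2), radius 1/30; a2: center (1/2, -7/12), radius 1/48; a3: center (1/2, 1/2), radius 1/5
The second expression reduces to a1: center (0, 1/2), radius 1/5; a2: center (-3/7, -1/14), radius 1/49; a3: center (-4/7, 1/14), radius 1/49
Distinct normal forms: not equal.

not equal; first: a1: center (5/12, -1/2), radius 1/30; a2: center (1/2, -7/12), radius 1/48; a3: center (1/2, 1/2), radius 1/5; second: a1: center (0, 1/2), radius 1/5; a2: center (-3/7, -1/14), radius 1/49; a3: center (-4/7, 1/14), radius 1/49


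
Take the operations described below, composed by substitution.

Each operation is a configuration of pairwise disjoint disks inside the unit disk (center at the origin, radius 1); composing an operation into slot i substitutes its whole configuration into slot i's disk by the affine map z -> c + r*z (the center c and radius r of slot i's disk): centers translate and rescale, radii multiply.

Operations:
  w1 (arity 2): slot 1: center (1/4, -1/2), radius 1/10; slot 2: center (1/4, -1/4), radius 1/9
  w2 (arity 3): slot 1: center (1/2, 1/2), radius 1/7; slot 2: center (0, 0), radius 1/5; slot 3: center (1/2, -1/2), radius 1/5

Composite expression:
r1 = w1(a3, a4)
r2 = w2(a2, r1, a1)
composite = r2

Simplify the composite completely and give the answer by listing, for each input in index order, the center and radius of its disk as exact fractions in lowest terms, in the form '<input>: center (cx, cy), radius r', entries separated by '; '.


a1: center (1/2, -1/2), radius 1/5; a2: center (1/2, 1/2), radius 1/7; a3: center (1/20, -1/10), radius 1/50; a4: center (1/20, -1/20), radius 1/45


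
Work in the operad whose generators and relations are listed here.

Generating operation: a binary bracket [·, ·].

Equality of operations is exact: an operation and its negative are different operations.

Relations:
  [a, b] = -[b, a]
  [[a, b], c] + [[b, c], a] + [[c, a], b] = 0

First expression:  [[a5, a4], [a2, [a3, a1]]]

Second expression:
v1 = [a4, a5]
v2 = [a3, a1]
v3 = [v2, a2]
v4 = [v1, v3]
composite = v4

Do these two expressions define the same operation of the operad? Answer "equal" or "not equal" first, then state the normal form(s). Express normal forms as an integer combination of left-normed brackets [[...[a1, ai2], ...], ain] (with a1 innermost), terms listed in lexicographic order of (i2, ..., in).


equal: each reduces to [[[[a1, a3], a2], a4], a5] - [[[[a1, a3], a2], a5], a4]


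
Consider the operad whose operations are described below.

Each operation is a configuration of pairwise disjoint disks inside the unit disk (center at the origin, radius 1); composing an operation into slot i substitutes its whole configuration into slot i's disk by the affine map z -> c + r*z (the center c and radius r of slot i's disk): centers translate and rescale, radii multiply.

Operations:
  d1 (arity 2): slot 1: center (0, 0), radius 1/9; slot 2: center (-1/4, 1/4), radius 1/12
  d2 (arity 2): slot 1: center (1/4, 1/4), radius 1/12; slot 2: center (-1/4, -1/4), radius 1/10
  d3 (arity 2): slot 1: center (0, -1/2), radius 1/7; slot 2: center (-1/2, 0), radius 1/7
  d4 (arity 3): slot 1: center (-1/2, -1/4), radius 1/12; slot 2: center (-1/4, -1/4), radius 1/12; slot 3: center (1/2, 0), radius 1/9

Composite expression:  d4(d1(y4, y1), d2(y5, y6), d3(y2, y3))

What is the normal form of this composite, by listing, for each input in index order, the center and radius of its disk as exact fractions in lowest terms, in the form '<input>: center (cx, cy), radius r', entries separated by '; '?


Follow each y-input down from d4: c' goes to c + r*c', radius to r*r'.
y4: after 2 affine steps, its disk has center (-1/2, -1/4), radius 1/108
y1: after 2 affine steps, its disk has center (-25/48, -11/48), radius 1/144
y5: after 2 affine steps, its disk has center (-11/48, -11/48), radius 1/144
y6: after 2 affine steps, its disk has center (-13/48, -13/48), radius 1/120
y2: after 2 affine steps, its disk has center (1/2, -1/18), radius 1/63
y3: after 2 affine steps, its disk has center (4/9, 0), radius 1/63

y1: center (-25/48, -11/48), radius 1/144; y2: center (1/2, -1/18), radius 1/63; y3: center (4/9, 0), radius 1/63; y4: center (-1/2, -1/4), radius 1/108; y5: center (-11/48, -11/48), radius 1/144; y6: center (-13/48, -13/48), radius 1/120
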